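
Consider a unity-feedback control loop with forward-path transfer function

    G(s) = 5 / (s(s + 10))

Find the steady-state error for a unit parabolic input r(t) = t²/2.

G(s) has one pole at the origin.
This is a Type 1 system; Ka = lim_{s→0} s^2·G(s) = 0, so the steady-state error for a parabola input is infinite.

e_ss = ∞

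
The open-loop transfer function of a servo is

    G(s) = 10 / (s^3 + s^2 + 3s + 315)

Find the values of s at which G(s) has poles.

The poles are the roots of the denominator s^3 + s^2 + 3s + 315 = 0.
Trying s = -7: the polynomial evaluates to 0, so (s + 7) is a factor.
Dividing out leaves s^2 - 6s + 45 = 0.
The quadratic formula then gives s = 3 ± 6j.

s = 3 + 6j, 3 - 6j, -7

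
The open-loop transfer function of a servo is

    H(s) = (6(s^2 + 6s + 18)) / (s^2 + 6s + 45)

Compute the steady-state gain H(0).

H(0) = 12/5 ≈ 2.400

At s = 0 each factor (s + a) contributes a and each (s^2 + bs + c) contributes c.
H(0) = 6·(18) / ((45)) = 108/45 = 12/5.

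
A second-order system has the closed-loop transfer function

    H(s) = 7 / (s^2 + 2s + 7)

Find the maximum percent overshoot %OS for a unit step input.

Comparing s^2 + 2s + 7 to s^2 + 2ζωₙs + ωₙ²: ωₙ = √7 ≈ 2.646 rad/s and ζ = 2/(2·√7) ≈ 0.3780.
%OS = 100·exp(−πζ/√(1−ζ²)) = 100·exp(−π·0.3780/√(1−0.3780²)) ≈ 27.7%.

%OS ≈ 27.7%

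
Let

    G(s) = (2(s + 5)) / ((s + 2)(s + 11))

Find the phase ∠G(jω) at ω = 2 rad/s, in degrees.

∠G(j2) ≈ -33.50°

At s = j2: numerator = 10 + j4, denominator = 18 + j26.
∠G = ∠num − ∠den = 21.801° − (55.305°) = -33.50°.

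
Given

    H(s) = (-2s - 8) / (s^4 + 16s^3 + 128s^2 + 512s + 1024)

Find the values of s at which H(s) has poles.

The poles are the roots of the denominator s^4 + 16s^3 + 128s^2 + 512s + 1024 = 0.
No real roots exist; factor into two real quadratics: (s^2 + 8s + 32)(s^2 + 8s + 32) = 0.
Each quadratic gives a conjugate pair via the quadratic formula.

s = -4 + 4j, -4 - 4j, -4 + 4j, -4 - 4j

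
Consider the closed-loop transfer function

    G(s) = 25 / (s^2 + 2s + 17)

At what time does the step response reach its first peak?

Comparing s^2 + 2s + 17 to s^2 + 2ζωₙs + ωₙ²: ωₙ = √17 ≈ 4.123 rad/s and ζ = 2/(2·√17) ≈ 0.2425.
ζωₙ = 2/2 = 1, so ω_d = ωₙ√(1−ζ²) = √(ωₙ² − (ζωₙ)²) = √(17 − 1²) = √16 = 4 rad/s.
t_p = π/ω_d = π/4 ≈ 0.7854 s.

t_p ≈ 0.7854 s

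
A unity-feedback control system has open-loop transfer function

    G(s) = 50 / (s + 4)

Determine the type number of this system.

Type 0

The denominator has no factor of s at the origin — no free integrator — so this is a Type 0 system.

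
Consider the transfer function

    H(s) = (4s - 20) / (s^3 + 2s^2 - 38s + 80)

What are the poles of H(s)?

s = 3 ± j, -8

The poles are the roots of the denominator s^3 + 2s^2 - 38s + 80 = 0.
Trying s = -8: the polynomial evaluates to 0, so (s + 8) is a factor.
Dividing out leaves s^2 - 6s + 10 = 0.
The quadratic formula then gives s = 3 ± 1j.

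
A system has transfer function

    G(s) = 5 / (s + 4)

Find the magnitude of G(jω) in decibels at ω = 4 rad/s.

Substitute s = j4: numerator = 5, denominator = 4 + j4.
|G(j4)| = |5| / |4 + j4| = 5 / 5.6569 ≈ 0.8839.
In decibels: 20·log₁₀(0.8839) ≈ -1.07 dB.

|G(j4)|_dB ≈ -1.07 dB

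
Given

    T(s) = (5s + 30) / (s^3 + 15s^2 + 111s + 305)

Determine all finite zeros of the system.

Set the numerator to zero: 5s + 30 = 0, i.e. 5·(s + 6) = 0.
So s = -6.

s = -6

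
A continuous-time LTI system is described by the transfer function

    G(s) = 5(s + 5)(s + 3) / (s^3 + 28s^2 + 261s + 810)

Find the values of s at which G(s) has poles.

The poles are the roots of the denominator s^3 + 28s^2 + 261s + 810 = 0.
Trying s = -9: the polynomial evaluates to 0, so (s + 9) is a factor.
Dividing out leaves s^2 + 19s + 90 = 0.
Factoring the quadratic: (s + 10)(s + 9) = 0.

s = -9, -10, -9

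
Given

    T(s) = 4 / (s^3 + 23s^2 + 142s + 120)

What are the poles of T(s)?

s = -12, -10, -1

The poles are the roots of the denominator s^3 + 23s^2 + 142s + 120 = 0.
Trying s = -12: the polynomial evaluates to 0, so (s + 12) is a factor.
Dividing out leaves s^2 + 11s + 10 = 0.
Factoring the quadratic: (s + 10)(s + 1) = 0.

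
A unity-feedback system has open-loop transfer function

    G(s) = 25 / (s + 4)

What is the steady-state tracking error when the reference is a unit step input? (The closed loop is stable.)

G(s) has no poles at the origin.
This is a Type 0 system. Kp = lim_{s→0} G(s) = 25/4.
e_ss = 1/(1 + Kp) = 1/(1 + 25/4) = 4/29 ≈ 0.1379.

e_ss = 0.1379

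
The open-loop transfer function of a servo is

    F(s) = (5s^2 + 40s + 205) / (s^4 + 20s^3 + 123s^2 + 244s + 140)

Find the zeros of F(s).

s = -4 ± 5j

Set the numerator to zero: 5s^2 + 40s + 205 = 0, i.e. 5·(s^2 + 8s + 41) = 0.
Factoring: (s^2 + 8s + 41) = 0.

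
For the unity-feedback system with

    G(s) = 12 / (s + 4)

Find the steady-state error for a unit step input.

e_ss = 0.2500

G(s) has no poles at the origin.
This is a Type 0 system. Kp = lim_{s→0} G(s) = 12/4 = 3.
e_ss = 1/(1 + Kp) = 1/(1 + 3) = 1/4 ≈ 0.2500.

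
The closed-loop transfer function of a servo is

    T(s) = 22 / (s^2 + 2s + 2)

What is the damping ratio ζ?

Compare the denominator to the standard form s^2 + 2ζωₙs + ωₙ².
ωₙ² = 2, so ωₙ = √2 ≈ 1.414 rad/s.
2ζωₙ = 2, so ζ = 2/(2·√2) ≈ 0.7071.
With ζ = 0.7071 the response is underdamped.

ζ ≈ 0.7071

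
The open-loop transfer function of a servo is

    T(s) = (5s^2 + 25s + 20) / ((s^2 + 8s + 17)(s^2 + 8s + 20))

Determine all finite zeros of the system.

Set the numerator to zero: 5s^2 + 25s + 20 = 0, i.e. 5·(s^2 + 5s + 4) = 0.
Factoring: (s + 4)(s + 1) = 0.

s = -4, -1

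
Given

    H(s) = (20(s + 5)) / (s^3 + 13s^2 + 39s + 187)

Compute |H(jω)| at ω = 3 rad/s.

Substitute s = j3: numerator = 100 + j60, denominator = 70 + j90.
|H(j3)| = |100 + j60| / |70 + j90| = 116.62 / 114.02 ≈ 1.023.

|H(j3)| ≈ 1.023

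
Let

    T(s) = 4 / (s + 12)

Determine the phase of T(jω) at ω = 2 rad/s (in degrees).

∠T(j2) ≈ -9.462°

At s = j2: numerator = 4, denominator = 12 + j2.
∠T = ∠num − ∠den = 0° − (9.4623°) = -9.462°.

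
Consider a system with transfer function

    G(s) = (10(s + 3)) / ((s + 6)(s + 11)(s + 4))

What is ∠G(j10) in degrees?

∠G(j10) ≈ -96.21°

At s = j10: numerator = 30 + j100, denominator = -1836 + j340.
∠G = ∠num − ∠den = 73.301° − (169.51°) = -96.21°.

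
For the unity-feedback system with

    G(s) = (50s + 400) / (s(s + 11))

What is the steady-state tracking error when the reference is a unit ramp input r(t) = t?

G(s) has one pole at the origin.
This is a Type 1 system. Kv = lim_{s→0} s·G(s) = 400/11.
e_ss = 1/Kv = 1/(400/11) = 11/400 ≈ 0.02750.

e_ss = 0.02750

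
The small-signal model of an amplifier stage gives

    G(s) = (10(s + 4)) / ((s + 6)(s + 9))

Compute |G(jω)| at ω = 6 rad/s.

Substitute s = j6: numerator = 40 + j60, denominator = 18 + j90.
|G(j6)| = |40 + j60| / |18 + j90| = 72.111 / 91.782 ≈ 0.7857.

|G(j6)| ≈ 0.7857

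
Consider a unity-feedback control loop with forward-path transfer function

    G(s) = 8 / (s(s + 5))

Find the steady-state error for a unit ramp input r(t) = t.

e_ss = 0.6250

G(s) has one pole at the origin.
This is a Type 1 system. Kv = lim_{s→0} s·G(s) = 8/5.
e_ss = 1/Kv = 1/(8/5) = 5/8 ≈ 0.6250.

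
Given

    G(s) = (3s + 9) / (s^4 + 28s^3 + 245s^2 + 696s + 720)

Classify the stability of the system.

stable

The denominator s^4 + 28s^3 + 245s^2 + 696s + 720 factors as (s^2 + 4s + 5)(s + 12)^2, giving poles at s = -2 + j, -2 - j, -12, -12.
Since all poles lie strictly in the left half-plane, the system is stable.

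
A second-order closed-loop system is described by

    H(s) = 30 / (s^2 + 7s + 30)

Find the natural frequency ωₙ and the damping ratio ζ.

ωₙ ≈ 5.477 rad/s, ζ ≈ 0.6390

Compare the denominator to the standard form s^2 + 2ζωₙs + ωₙ².
ωₙ² = 30, so ωₙ = √30 ≈ 5.477 rad/s.
2ζωₙ = 7, so ζ = 7/(2·√30) ≈ 0.6390.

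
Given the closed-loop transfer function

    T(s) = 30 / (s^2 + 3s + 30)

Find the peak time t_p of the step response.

t_p ≈ 0.5964 s

Comparing s^2 + 3s + 30 to s^2 + 2ζωₙs + ωₙ²: ωₙ = √30 ≈ 5.477 rad/s and ζ = 3/(2·√30) ≈ 0.2739.
ζωₙ = 3/2 = 1.5, so ω_d = ωₙ√(1−ζ²) = √(ωₙ² − (ζωₙ)²) = √(30 − 1.5²) = √27.75 ≈ 5.268 rad/s.
t_p = π/ω_d = π/5.268 ≈ 0.5964 s.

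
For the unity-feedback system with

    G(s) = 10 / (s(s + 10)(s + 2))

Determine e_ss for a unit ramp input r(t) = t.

G(s) has one pole at the origin.
This is a Type 1 system. Kv = lim_{s→0} s·G(s) = 10/20 = 1/2.
e_ss = 1/Kv = 1/(1/2) = 2.

e_ss = 2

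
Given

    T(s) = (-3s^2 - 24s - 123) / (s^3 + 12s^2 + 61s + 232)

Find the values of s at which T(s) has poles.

The poles are the roots of the denominator s^3 + 12s^2 + 61s + 232 = 0.
Trying s = -8: the polynomial evaluates to 0, so (s + 8) is a factor.
Dividing out leaves s^2 + 4s + 29 = 0.
The quadratic formula then gives s = -2 ± 5j.

s = -2 ± 5j, -8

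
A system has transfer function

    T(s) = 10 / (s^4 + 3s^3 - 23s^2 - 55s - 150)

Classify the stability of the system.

The denominator s^4 + 3s^3 - 23s^2 - 55s - 150 factors as (s + 6)(s - 5)(s^2 + 2s + 5), giving poles at s = -6, 5, -1 + 2j, -1 - 2j.
Since the pole(s) at s = 5 lie in the right half-plane, the system is unstable.

unstable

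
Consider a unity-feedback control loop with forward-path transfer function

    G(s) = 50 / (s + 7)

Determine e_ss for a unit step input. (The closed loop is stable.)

e_ss = 0.1228

G(s) has no poles at the origin.
This is a Type 0 system. Kp = lim_{s→0} G(s) = 50/7.
e_ss = 1/(1 + Kp) = 1/(1 + 50/7) = 7/57 ≈ 0.1228.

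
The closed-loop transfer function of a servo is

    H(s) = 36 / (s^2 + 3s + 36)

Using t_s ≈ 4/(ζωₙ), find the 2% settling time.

Comparing s^2 + 3s + 36 to s^2 + 2ζωₙs + ωₙ²: ωₙ = 6 rad/s and ζ = 3/(2·6) = 0.25.
ζωₙ = 3/2 = 1.5, so t_s ≈ 4/(ζωₙ) = 4/1.5 ≈ 2.667 s.

t_s ≈ 2.667 s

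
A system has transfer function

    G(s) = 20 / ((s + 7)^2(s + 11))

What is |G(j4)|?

Substitute s = j4: numerator = 20, denominator = 139 + j748.
|G(j4)| = |20| / |139 + j748| = 20 / 760.81 ≈ 0.02629.

|G(j4)| ≈ 0.02629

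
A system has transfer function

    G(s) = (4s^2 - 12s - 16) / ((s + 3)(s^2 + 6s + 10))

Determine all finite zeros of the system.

s = -1, 4

Set the numerator to zero: 4s^2 - 12s - 16 = 0, i.e. 4·(s^2 - 3s - 4) = 0.
Factoring: (s + 1)(s - 4) = 0.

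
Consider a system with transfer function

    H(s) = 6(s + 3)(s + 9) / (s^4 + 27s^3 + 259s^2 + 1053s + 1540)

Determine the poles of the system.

The poles are the roots of the denominator s^4 + 27s^3 + 259s^2 + 1053s + 1540 = 0.
Trying s = -7: the polynomial evaluates to 0, so (s + 7) is a factor.
Dividing out leaves s^3 + 20s^2 + 119s + 220 = 0.
This factors further as (s + 5)(s + 4)(s + 11) = 0.

s = -7, -5, -4, -11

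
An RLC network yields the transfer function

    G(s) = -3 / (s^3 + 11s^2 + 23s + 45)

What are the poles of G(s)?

s = -1 ± 2j, -9

The poles are the roots of the denominator s^3 + 11s^2 + 23s + 45 = 0.
Trying s = -9: the polynomial evaluates to 0, so (s + 9) is a factor.
Dividing out leaves s^2 + 2s + 5 = 0.
The quadratic formula then gives s = -1 ± 2j.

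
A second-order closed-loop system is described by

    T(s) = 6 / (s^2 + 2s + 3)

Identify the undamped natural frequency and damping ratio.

Compare the denominator to the standard form s^2 + 2ζωₙs + ωₙ².
ωₙ² = 3, so ωₙ = √3 ≈ 1.732 rad/s.
2ζωₙ = 2, so ζ = 2/(2·√3) ≈ 0.5774.
With ζ = 0.5774 the response is underdamped.

ωₙ ≈ 1.732 rad/s, ζ ≈ 0.5774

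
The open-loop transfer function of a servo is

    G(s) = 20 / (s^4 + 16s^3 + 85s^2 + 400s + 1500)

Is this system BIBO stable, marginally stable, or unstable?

The denominator s^4 + 16s^3 + 85s^2 + 400s + 1500 factors as (s^2 + 25)(s + 10)(s + 6), giving poles at s = ±5j, -10, -6.
Since the simple pole(s) at s = 5j, -5j lie on the jω-axis with none in the right half-plane, the system is marginally stable.

marginally stable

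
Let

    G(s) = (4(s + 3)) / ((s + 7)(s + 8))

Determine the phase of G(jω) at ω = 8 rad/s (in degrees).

∠G(j8) ≈ -24.37°

At s = j8: numerator = 12 + j32, denominator = -8 + j120.
∠G = ∠num − ∠den = 69.444° − (93.814°) = -24.37°.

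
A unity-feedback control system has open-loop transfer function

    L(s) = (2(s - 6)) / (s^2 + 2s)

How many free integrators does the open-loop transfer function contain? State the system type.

The denominator has 1 factor of s at the origin (free integrator), so this is a Type 1 system.

Type 1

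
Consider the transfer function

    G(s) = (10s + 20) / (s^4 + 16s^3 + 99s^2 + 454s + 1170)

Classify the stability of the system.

The denominator s^4 + 16s^3 + 99s^2 + 454s + 1170 factors as (s^2 + 2s + 26)(s + 5)(s + 9), giving poles at s = -1 ± 5j, -5, -9.
Since all poles lie strictly in the left half-plane, the system is stable.

stable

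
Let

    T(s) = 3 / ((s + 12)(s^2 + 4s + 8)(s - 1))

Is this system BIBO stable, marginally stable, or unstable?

unstable

The poles can be read from the denominator factors: s = -12, -2 ± 2j, 1.
Since the pole(s) at s = 1 lie in the right half-plane, the system is unstable.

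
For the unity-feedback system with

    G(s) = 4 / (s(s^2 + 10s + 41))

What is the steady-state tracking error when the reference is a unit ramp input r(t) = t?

e_ss = 10.25

G(s) has one pole at the origin.
This is a Type 1 system. Kv = lim_{s→0} s·G(s) = 4/41.
e_ss = 1/Kv = 1/(4/41) = 41/4 ≈ 10.25.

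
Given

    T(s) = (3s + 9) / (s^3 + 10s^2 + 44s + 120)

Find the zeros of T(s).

Set the numerator to zero: 3s + 9 = 0, i.e. 3·(s + 3) = 0.
So s = -3.

s = -3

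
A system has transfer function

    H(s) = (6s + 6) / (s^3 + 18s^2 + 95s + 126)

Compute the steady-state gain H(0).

H(0) = 1/21 ≈ 0.04762

Set s = 0: H(0) = (6) / (126) = 1/21.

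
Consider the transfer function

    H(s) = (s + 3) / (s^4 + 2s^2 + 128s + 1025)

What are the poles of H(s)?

The poles are the roots of the denominator s^4 + 2s^2 + 128s + 1025 = 0.
No real roots exist; factor into two real quadratics: (s^2 - 8s + 41)(s^2 + 8s + 25) = 0.
Each quadratic gives a conjugate pair via the quadratic formula.

s = 4 + 5j, 4 - 5j, -4 + 3j, -4 - 3j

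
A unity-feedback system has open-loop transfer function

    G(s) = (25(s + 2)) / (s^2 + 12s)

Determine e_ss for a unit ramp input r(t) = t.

e_ss = 0.2400

G(s) has one pole at the origin.
This is a Type 1 system. Kv = lim_{s→0} s·G(s) = 50/12 = 25/6.
e_ss = 1/Kv = 1/(25/6) = 6/25 ≈ 0.2400.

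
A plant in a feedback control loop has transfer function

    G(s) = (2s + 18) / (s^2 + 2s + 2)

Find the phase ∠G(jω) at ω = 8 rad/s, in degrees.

∠G(j8) ≈ -123.9°

At s = j8: numerator = 18 + j16, denominator = -62 + j16.
∠G = ∠num − ∠den = 41.634° − (165.53°) = -123.9°.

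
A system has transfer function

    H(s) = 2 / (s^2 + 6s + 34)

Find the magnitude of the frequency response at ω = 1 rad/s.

|H(j1)| ≈ 0.05963

Substitute s = j1: numerator = 2, denominator = 33 + j6.
|H(j1)| = |2| / |33 + j6| = 2 / 33.541 ≈ 0.05963.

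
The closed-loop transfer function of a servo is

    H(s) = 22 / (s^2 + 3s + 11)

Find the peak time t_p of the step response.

t_p ≈ 1.062 s

Comparing s^2 + 3s + 11 to s^2 + 2ζωₙs + ωₙ²: ωₙ = √11 ≈ 3.317 rad/s and ζ = 3/(2·√11) ≈ 0.4523.
ζωₙ = 3/2 = 1.5, so ω_d = ωₙ√(1−ζ²) = √(ωₙ² − (ζωₙ)²) = √(11 − 1.5²) = √8.75 ≈ 2.958 rad/s.
t_p = π/ω_d = π/2.958 ≈ 1.062 s.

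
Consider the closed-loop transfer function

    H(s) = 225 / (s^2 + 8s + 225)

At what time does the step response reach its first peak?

t_p ≈ 0.2173 s

Comparing s^2 + 8s + 225 to s^2 + 2ζωₙs + ωₙ²: ωₙ = 15 rad/s and ζ = 8/(2·15) ≈ 0.2667.
ζωₙ = 8/2 = 4, so ω_d = ωₙ√(1−ζ²) = √(ωₙ² − (ζωₙ)²) = √(225 − 4²) = √209 ≈ 14.46 rad/s.
t_p = π/ω_d = π/14.46 ≈ 0.2173 s.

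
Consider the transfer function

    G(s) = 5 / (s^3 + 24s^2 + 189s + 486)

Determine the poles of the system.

s = -9, -6, -9

The poles are the roots of the denominator s^3 + 24s^2 + 189s + 486 = 0.
Trying s = -9: the polynomial evaluates to 0, so (s + 9) is a factor.
Dividing out leaves s^2 + 15s + 54 = 0.
Factoring the quadratic: (s + 6)(s + 9) = 0.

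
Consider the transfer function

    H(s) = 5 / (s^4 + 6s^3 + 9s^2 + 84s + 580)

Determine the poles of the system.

The poles are the roots of the denominator s^4 + 6s^3 + 9s^2 + 84s + 580 = 0.
No real roots exist; factor into two real quadratics: (s^2 - 4s + 20)(s^2 + 10s + 29) = 0.
Each quadratic gives a conjugate pair via the quadratic formula.

s = 2 + 4j, 2 - 4j, -5 + 2j, -5 - 2j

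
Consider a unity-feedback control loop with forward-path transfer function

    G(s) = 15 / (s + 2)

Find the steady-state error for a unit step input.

G(s) has no poles at the origin.
This is a Type 0 system. Kp = lim_{s→0} G(s) = 15/2.
e_ss = 1/(1 + Kp) = 1/(1 + 15/2) = 2/17 ≈ 0.1176.

e_ss = 0.1176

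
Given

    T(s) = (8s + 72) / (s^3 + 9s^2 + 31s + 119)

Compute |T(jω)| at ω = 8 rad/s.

|T(j8)| ≈ 0.1825

Substitute s = j8: numerator = 72 + j64, denominator = -457 - j264.
|T(j8)| = |72 + j64| / |-457 - j264| = 96.333 / 527.77 ≈ 0.1825.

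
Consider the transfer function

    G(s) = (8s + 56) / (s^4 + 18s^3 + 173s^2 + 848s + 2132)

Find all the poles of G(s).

The poles are the roots of the denominator s^4 + 18s^3 + 173s^2 + 848s + 2132 = 0.
No real roots exist; factor into two real quadratics: (s^2 + 8s + 52)(s^2 + 10s + 41) = 0.
Each quadratic gives a conjugate pair via the quadratic formula.

s = -4 ± 6j, -5 ± 4j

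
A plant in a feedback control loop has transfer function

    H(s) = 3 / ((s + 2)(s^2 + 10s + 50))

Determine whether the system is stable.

stable

The poles can be read from the denominator factors: s = -2, -5 + 5j, -5 - 5j.
Since all poles lie strictly in the left half-plane, the system is stable.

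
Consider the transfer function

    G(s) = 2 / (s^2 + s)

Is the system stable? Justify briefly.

marginally stable

The denominator s^2 + s factors as s(s + 1), giving poles at s = 0, -1.
Since the simple pole(s) at s = 0 lie on the jω-axis with none in the right half-plane, the system is marginally stable.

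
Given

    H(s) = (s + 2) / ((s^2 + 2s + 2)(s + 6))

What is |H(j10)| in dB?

|H(j10)|_dB ≈ -41.2 dB

Substitute s = j10: numerator = 2 + j10, denominator = -788 - j860.
|H(j10)| = |2 + j10| / |-788 - j860| = 10.198 / 1166.4 ≈ 0.008743.
In decibels: 20·log₁₀(0.008743) ≈ -41.2 dB.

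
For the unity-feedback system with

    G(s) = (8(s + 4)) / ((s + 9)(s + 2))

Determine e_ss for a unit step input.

G(s) has no poles at the origin.
This is a Type 0 system. Kp = lim_{s→0} G(s) = 32/18 = 16/9.
e_ss = 1/(1 + Kp) = 1/(1 + 16/9) = 9/25 ≈ 0.3600.

e_ss = 0.3600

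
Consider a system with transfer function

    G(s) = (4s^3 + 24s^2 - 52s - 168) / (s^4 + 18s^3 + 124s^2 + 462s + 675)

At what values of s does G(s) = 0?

s = -2, -7, 3

Set the numerator to zero: 4s^3 + 24s^2 - 52s - 168 = 0, i.e. 4·(s^3 + 6s^2 - 13s - 42) = 0.
Factoring: (s + 2)(s + 7)(s - 3) = 0.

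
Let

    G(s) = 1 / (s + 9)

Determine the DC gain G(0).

Set s = 0: G(0) = (1) / (9) = 1/9.

G(0) = 1/9 ≈ 0.1111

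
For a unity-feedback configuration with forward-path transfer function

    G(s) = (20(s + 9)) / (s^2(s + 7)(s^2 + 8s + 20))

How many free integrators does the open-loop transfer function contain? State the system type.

The denominator has 2 factors of s at the origin (free integrators), so this is a Type 2 system.

Type 2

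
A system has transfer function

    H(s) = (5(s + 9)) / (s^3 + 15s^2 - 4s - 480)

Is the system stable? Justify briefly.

The denominator s^3 + 15s^2 - 4s - 480 factors as (s + 12)(s + 8)(s - 5), giving poles at s = -12, -8, 5.
Since the pole(s) at s = 5 lie in the right half-plane, the system is unstable.

unstable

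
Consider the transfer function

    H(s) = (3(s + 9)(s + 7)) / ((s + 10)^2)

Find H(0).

H(0) = 189/100 ≈ 1.890

At s = 0 each factor (s + a) contributes a and each (s^2 + bs + c) contributes c.
H(0) = 3·(9) · (7) / ((10) · (10)) = 189/100 = 189/100.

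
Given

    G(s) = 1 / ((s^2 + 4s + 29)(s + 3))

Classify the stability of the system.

The poles can be read from the denominator factors: s = -2 + 5j, -2 - 5j, -3.
Since all poles lie strictly in the left half-plane, the system is stable.

stable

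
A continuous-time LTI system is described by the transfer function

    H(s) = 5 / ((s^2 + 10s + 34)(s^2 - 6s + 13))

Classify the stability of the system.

unstable

The poles can be read from the denominator factors: s = -5 + 3j, -5 - 3j, 3 + 2j, 3 - 2j.
Since the pole(s) at s = 3 + 2j, 3 - 2j lie in the right half-plane, the system is unstable.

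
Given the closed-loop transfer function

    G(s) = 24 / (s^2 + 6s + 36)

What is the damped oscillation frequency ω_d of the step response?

ω_d ≈ 5.196 rad/s

Comparing s^2 + 6s + 36 to s^2 + 2ζωₙs + ωₙ²: ωₙ = 6 rad/s and ζ = 6/(2·6) = 0.5.
ζωₙ = 6/2 = 3, so ω_d = ωₙ√(1−ζ²) = √(ωₙ² − (ζωₙ)²) = √(36 − 3²) = √27 ≈ 5.196 rad/s.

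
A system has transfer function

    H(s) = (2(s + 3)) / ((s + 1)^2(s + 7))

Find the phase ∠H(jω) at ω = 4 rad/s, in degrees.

At s = j4: numerator = 6 + j8, denominator = -137 - j4.
∠H = ∠num − ∠den = 53.130° − (-178.33°) = 231.5°, which wraps to -128.5°.

∠H(j4) ≈ -128.5°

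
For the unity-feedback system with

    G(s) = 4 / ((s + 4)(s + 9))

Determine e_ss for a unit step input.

e_ss = 0.9000

G(s) has no poles at the origin.
This is a Type 0 system. Kp = lim_{s→0} G(s) = 4/36 = 1/9.
e_ss = 1/(1 + Kp) = 1/(1 + 1/9) = 9/10 ≈ 0.9000.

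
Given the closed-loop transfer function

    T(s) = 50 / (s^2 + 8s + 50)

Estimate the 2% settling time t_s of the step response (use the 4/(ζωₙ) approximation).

t_s ≈ 1 s

Comparing s^2 + 8s + 50 to s^2 + 2ζωₙs + ωₙ²: ωₙ = √50 ≈ 7.071 rad/s and ζ = 8/(2·√50) ≈ 0.5657.
ζωₙ = 8/2 = 4, so t_s ≈ 4/(ζωₙ) = 4/4 = 1 s.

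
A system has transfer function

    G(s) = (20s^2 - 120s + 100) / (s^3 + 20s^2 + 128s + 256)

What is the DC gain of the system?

Set s = 0: G(0) = (100) / (256) = 25/64.

G(0) = 25/64 ≈ 0.3906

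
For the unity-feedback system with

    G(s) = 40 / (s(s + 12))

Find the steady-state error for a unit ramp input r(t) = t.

G(s) has one pole at the origin.
This is a Type 1 system. Kv = lim_{s→0} s·G(s) = 40/12 = 10/3.
e_ss = 1/Kv = 1/(10/3) = 3/10 ≈ 0.3000.

e_ss = 0.3000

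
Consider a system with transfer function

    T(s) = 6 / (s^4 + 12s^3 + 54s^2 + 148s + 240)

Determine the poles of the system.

The poles are the roots of the denominator s^4 + 12s^3 + 54s^2 + 148s + 240 = 0.
Trying s = -6: the polynomial evaluates to 0, so (s + 6) is a factor.
Dividing out leaves s^3 + 6s^2 + 18s + 40 = 0.
This factors further as (s^2 + 2s + 10)(s + 4) = 0.

s = -1 + 3j, -1 - 3j, -6, -4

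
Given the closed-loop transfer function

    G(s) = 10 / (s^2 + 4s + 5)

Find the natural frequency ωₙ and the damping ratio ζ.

ωₙ ≈ 2.236 rad/s, ζ ≈ 0.8944

Compare the denominator to the standard form s^2 + 2ζωₙs + ωₙ².
ωₙ² = 5, so ωₙ = √5 ≈ 2.236 rad/s.
2ζωₙ = 4, so ζ = 4/(2·√5) ≈ 0.8944.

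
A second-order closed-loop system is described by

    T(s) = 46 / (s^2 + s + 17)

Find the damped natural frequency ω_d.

ω_d ≈ 4.093 rad/s

Comparing s^2 + s + 17 to s^2 + 2ζωₙs + ωₙ²: ωₙ = √17 ≈ 4.123 rad/s and ζ = 1/(2·√17) ≈ 0.1213.
ζωₙ = 1/2 = 0.5, so ω_d = ωₙ√(1−ζ²) = √(ωₙ² − (ζωₙ)²) = √(17 − 0.5²) = √16.75 ≈ 4.093 rad/s.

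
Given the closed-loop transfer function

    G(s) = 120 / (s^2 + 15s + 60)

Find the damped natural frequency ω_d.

ω_d ≈ 1.936 rad/s

Comparing s^2 + 15s + 60 to s^2 + 2ζωₙs + ωₙ²: ωₙ = √60 ≈ 7.746 rad/s and ζ = 15/(2·√60) ≈ 0.9682.
ζωₙ = 15/2 = 7.5, so ω_d = ωₙ√(1−ζ²) = √(ωₙ² − (ζωₙ)²) = √(60 − 7.5²) = √3.75 ≈ 1.936 rad/s.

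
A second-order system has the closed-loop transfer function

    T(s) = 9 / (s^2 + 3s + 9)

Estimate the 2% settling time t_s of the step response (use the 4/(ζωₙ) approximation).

t_s ≈ 2.667 s

Comparing s^2 + 3s + 9 to s^2 + 2ζωₙs + ωₙ²: ωₙ = 3 rad/s and ζ = 3/(2·3) = 0.5.
ζωₙ = 3/2 = 1.5, so t_s ≈ 4/(ζωₙ) = 4/1.5 ≈ 2.667 s.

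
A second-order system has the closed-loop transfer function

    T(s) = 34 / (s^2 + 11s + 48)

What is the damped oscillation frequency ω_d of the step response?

Comparing s^2 + 11s + 48 to s^2 + 2ζωₙs + ωₙ²: ωₙ = √48 ≈ 6.928 rad/s and ζ = 11/(2·√48) ≈ 0.7939.
ζωₙ = 11/2 = 5.5, so ω_d = ωₙ√(1−ζ²) = √(ωₙ² − (ζωₙ)²) = √(48 − 5.5²) = √17.75 ≈ 4.213 rad/s.

ω_d ≈ 4.213 rad/s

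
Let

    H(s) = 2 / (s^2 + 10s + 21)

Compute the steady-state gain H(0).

H(0) = 2/21 ≈ 0.09524

Set s = 0: H(0) = (2) / (21) = 2/21.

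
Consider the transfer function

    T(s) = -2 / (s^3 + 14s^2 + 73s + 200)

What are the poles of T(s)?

s = -3 ± 4j, -8

The poles are the roots of the denominator s^3 + 14s^2 + 73s + 200 = 0.
Trying s = -8: the polynomial evaluates to 0, so (s + 8) is a factor.
Dividing out leaves s^2 + 6s + 25 = 0.
The quadratic formula then gives s = -3 ± 4j.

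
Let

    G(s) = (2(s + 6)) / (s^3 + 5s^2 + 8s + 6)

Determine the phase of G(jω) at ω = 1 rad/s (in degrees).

At s = j1: numerator = 12 + j2, denominator = 1 + j7.
∠G = ∠num − ∠den = 9.4623° − (81.870°) = -72.41°.

∠G(j1) ≈ -72.41°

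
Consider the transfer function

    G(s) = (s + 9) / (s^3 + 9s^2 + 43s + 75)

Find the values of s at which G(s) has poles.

s = -3 ± 4j, -3

The poles are the roots of the denominator s^3 + 9s^2 + 43s + 75 = 0.
Trying s = -3: the polynomial evaluates to 0, so (s + 3) is a factor.
Dividing out leaves s^2 + 6s + 25 = 0.
The quadratic formula then gives s = -3 ± 4j.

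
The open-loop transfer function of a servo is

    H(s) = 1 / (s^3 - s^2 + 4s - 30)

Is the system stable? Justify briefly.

The denominator s^3 - s^2 + 4s - 30 factors as (s - 3)(s^2 + 2s + 10), giving poles at s = 3, -1 ± 3j.
Since the pole(s) at s = 3 lie in the right half-plane, the system is unstable.

unstable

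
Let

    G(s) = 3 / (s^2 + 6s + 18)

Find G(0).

Set s = 0: G(0) = (3) / (18) = 1/6.

G(0) = 1/6 ≈ 0.1667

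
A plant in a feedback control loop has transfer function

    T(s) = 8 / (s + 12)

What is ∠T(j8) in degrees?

At s = j8: numerator = 8, denominator = 12 + j8.
∠T = ∠num − ∠den = 0° − (33.690°) = -33.69°.

∠T(j8) ≈ -33.69°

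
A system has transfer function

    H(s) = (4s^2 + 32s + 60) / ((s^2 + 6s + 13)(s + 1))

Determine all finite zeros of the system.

Set the numerator to zero: 4s^2 + 32s + 60 = 0, i.e. 4·(s^2 + 8s + 15) = 0.
Factoring: (s + 3)(s + 5) = 0.

s = -3, -5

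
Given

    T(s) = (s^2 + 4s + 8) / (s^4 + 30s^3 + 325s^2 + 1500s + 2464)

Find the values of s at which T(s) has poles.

s = -7, -4, -8, -11

The poles are the roots of the denominator s^4 + 30s^3 + 325s^2 + 1500s + 2464 = 0.
Trying s = -7: the polynomial evaluates to 0, so (s + 7) is a factor.
Dividing out leaves s^3 + 23s^2 + 164s + 352 = 0.
This factors further as (s + 4)(s + 8)(s + 11) = 0.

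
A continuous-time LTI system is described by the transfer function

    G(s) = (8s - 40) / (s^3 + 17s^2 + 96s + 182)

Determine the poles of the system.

The poles are the roots of the denominator s^3 + 17s^2 + 96s + 182 = 0.
Trying s = -7: the polynomial evaluates to 0, so (s + 7) is a factor.
Dividing out leaves s^2 + 10s + 26 = 0.
The quadratic formula then gives s = -5 ± 1j.

s = -5 ± j, -7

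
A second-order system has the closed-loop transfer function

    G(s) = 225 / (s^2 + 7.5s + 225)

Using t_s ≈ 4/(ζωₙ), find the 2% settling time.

Comparing s^2 + 7.5s + 225 to s^2 + 2ζωₙs + ωₙ²: ωₙ = 15 rad/s and ζ = 7.5/(2·15) = 0.25.
ζωₙ = 7.5/2 = 3.75, so t_s ≈ 4/(ζωₙ) = 4/3.75 ≈ 1.067 s.

t_s ≈ 1.067 s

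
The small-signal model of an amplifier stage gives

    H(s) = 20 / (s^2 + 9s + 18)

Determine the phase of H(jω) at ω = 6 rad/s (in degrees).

At s = j6: numerator = 20, denominator = -18 + j54.
∠H = ∠num − ∠den = 0° − (108.43°) = -108.4°.

∠H(j6) ≈ -108.4°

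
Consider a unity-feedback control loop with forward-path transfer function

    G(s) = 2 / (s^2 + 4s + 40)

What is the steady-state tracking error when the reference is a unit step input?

e_ss = 0.9524

G(s) has no poles at the origin.
This is a Type 0 system. Kp = lim_{s→0} G(s) = 2/40 = 1/20.
e_ss = 1/(1 + Kp) = 1/(1 + 1/20) = 20/21 ≈ 0.9524.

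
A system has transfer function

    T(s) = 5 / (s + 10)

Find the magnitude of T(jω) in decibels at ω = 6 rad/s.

|T(j6)|_dB ≈ -7.36 dB

Substitute s = j6: numerator = 5, denominator = 10 + j6.
|T(j6)| = |5| / |10 + j6| = 5 / 11.662 ≈ 0.4287.
In decibels: 20·log₁₀(0.4287) ≈ -7.36 dB.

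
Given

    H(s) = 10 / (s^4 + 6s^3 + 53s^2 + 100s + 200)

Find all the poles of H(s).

s = -2 + 6j, -2 - 6j, -1 + 2j, -1 - 2j

The poles are the roots of the denominator s^4 + 6s^3 + 53s^2 + 100s + 200 = 0.
No real roots exist; factor into two real quadratics: (s^2 + 4s + 40)(s^2 + 2s + 5) = 0.
Each quadratic gives a conjugate pair via the quadratic formula.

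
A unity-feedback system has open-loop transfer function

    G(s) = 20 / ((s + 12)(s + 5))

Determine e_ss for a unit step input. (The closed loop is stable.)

G(s) has no poles at the origin.
This is a Type 0 system. Kp = lim_{s→0} G(s) = 20/60 = 1/3.
e_ss = 1/(1 + Kp) = 1/(1 + 1/3) = 3/4 ≈ 0.7500.

e_ss = 0.7500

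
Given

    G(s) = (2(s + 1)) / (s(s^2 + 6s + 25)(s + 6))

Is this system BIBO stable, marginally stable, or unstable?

marginally stable

The poles can be read from the denominator factors: s = 0, -3 + 4j, -3 - 4j, -6.
Since the simple pole(s) at s = 0 lie on the jω-axis with none in the right half-plane, the system is marginally stable.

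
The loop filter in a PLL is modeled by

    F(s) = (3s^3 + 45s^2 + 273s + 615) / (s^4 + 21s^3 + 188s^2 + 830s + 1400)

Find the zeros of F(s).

Set the numerator to zero: 3s^3 + 45s^2 + 273s + 615 = 0, i.e. 3·(s^3 + 15s^2 + 91s + 205) = 0.
Factoring: (s + 5)(s^2 + 10s + 41) = 0.

s = -5, -5 + 4j, -5 - 4j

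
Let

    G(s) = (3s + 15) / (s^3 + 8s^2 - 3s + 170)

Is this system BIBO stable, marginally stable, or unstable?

unstable

The denominator s^3 + 8s^2 - 3s + 170 factors as (s^2 - 2s + 17)(s + 10), giving poles at s = 1 ± 4j, -10.
Since the pole(s) at s = 1 + 4j, 1 - 4j lie in the right half-plane, the system is unstable.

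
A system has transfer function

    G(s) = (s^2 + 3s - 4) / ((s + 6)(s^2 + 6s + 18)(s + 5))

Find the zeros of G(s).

Set the numerator to zero: s^2 + 3s - 4 = 0.
Factoring: (s + 4)(s - 1) = 0.

s = -4, 1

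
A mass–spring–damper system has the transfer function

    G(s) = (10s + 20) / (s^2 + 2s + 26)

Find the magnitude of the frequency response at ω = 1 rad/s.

Substitute s = j1: numerator = 20 + j10, denominator = 25 + j2.
|G(j1)| = |20 + j10| / |25 + j2| = 22.361 / 25.080 ≈ 0.8916.

|G(j1)| ≈ 0.8916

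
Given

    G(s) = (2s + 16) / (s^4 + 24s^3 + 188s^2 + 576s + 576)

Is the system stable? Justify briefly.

The denominator s^4 + 24s^3 + 188s^2 + 576s + 576 factors as (s + 4)(s + 12)(s + 2)(s + 6), giving poles at s = -4, -12, -2, -6.
Since all poles lie strictly in the left half-plane, the system is stable.

stable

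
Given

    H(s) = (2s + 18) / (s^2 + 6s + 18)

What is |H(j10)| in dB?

|H(j10)|_dB ≈ -11.5 dB

Substitute s = j10: numerator = 18 + j20, denominator = -82 + j60.
|H(j10)| = |18 + j20| / |-82 + j60| = 26.907 / 101.61 ≈ 0.2648.
In decibels: 20·log₁₀(0.2648) ≈ -11.5 dB.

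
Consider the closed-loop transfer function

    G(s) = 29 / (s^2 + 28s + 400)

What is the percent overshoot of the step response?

%OS ≈ 4.60%

Comparing s^2 + 28s + 400 to s^2 + 2ζωₙs + ωₙ²: ωₙ = 20 rad/s and ζ = 28/(2·20) = 0.7.
%OS = 100·exp(−πζ/√(1−ζ²)) = 100·exp(−π·0.7/√(1−0.7²)) ≈ 4.60%.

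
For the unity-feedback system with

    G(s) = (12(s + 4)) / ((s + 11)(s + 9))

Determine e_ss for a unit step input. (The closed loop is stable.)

G(s) has no poles at the origin.
This is a Type 0 system. Kp = lim_{s→0} G(s) = 48/99 = 16/33.
e_ss = 1/(1 + Kp) = 1/(1 + 16/33) = 33/49 ≈ 0.6735.

e_ss = 0.6735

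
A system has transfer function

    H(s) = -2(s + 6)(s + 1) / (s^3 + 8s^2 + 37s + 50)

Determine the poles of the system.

The poles are the roots of the denominator s^3 + 8s^2 + 37s + 50 = 0.
Trying s = -2: the polynomial evaluates to 0, so (s + 2) is a factor.
Dividing out leaves s^2 + 6s + 25 = 0.
The quadratic formula then gives s = -3 ± 4j.

s = -2, -3 ± 4j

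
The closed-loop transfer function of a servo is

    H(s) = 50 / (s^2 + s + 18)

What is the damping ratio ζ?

Compare the denominator to the standard form s^2 + 2ζωₙs + ωₙ².
ωₙ² = 18, so ωₙ = √18 ≈ 4.243 rad/s.
2ζωₙ = 1, so ζ = 1/(2·√18) ≈ 0.1179.
With ζ = 0.1179 the response is underdamped.

ζ ≈ 0.1179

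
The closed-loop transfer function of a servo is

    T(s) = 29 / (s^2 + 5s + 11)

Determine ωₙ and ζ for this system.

ωₙ ≈ 3.317 rad/s, ζ ≈ 0.7538

Compare the denominator to the standard form s^2 + 2ζωₙs + ωₙ².
ωₙ² = 11, so ωₙ = √11 ≈ 3.317 rad/s.
2ζωₙ = 5, so ζ = 5/(2·√11) ≈ 0.7538.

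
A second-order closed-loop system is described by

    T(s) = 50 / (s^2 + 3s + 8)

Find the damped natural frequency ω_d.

ω_d ≈ 2.398 rad/s

Comparing s^2 + 3s + 8 to s^2 + 2ζωₙs + ωₙ²: ωₙ = √8 ≈ 2.828 rad/s and ζ = 3/(2·√8) ≈ 0.5303.
ζωₙ = 3/2 = 1.5, so ω_d = ωₙ√(1−ζ²) = √(ωₙ² − (ζωₙ)²) = √(8 − 1.5²) = √5.75 ≈ 2.398 rad/s.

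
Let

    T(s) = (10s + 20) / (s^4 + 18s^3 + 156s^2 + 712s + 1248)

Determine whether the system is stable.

The denominator s^4 + 18s^3 + 156s^2 + 712s + 1248 factors as (s^2 + 8s + 52)(s + 6)(s + 4), giving poles at s = -4 ± 6j, -6, -4.
Since all poles lie strictly in the left half-plane, the system is stable.

stable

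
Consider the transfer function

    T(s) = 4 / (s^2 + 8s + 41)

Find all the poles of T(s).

The poles are the roots of the denominator s^2 + 8s + 41 = 0.
Using the quadratic formula: s = (-8 ± √(-100))/2 = -4 ± 5j.

s = -4 + 5j, -4 - 5j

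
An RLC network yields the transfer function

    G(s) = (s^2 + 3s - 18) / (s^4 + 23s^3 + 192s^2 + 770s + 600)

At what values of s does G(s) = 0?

Set the numerator to zero: s^2 + 3s - 18 = 0.
Factoring: (s - 3)(s + 6) = 0.

s = 3, -6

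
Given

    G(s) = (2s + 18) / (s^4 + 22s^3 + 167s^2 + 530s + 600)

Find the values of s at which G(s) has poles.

The poles are the roots of the denominator s^4 + 22s^3 + 167s^2 + 530s + 600 = 0.
Trying s = -5: the polynomial evaluates to 0, so (s + 5) is a factor.
Dividing out leaves s^3 + 17s^2 + 82s + 120 = 0.
This factors further as (s + 3)(s + 4)(s + 10) = 0.

s = -5, -3, -4, -10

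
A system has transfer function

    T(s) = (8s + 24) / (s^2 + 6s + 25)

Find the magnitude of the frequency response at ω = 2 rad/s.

|T(j2)| ≈ 1.193

Substitute s = j2: numerator = 24 + j16, denominator = 21 + j12.
|T(j2)| = |24 + j16| / |21 + j12| = 28.844 / 24.187 ≈ 1.193.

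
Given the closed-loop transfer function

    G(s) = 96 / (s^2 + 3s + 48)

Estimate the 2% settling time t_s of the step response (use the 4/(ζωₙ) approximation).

t_s ≈ 2.667 s

Comparing s^2 + 3s + 48 to s^2 + 2ζωₙs + ωₙ²: ωₙ = √48 ≈ 6.928 rad/s and ζ = 3/(2·√48) ≈ 0.2165.
ζωₙ = 3/2 = 1.5, so t_s ≈ 4/(ζωₙ) = 4/1.5 ≈ 2.667 s.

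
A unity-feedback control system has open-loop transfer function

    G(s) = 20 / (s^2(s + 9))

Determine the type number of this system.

The denominator has 2 factors of s at the origin (free integrators), so this is a Type 2 system.

Type 2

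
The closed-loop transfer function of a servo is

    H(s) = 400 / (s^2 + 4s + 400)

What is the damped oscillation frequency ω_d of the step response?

ω_d ≈ 19.90 rad/s

Comparing s^2 + 4s + 400 to s^2 + 2ζωₙs + ωₙ²: ωₙ = 20 rad/s and ζ = 4/(2·20) = 0.1.
ζωₙ = 4/2 = 2, so ω_d = ωₙ√(1−ζ²) = √(ωₙ² − (ζωₙ)²) = √(400 − 2²) = √396 ≈ 19.90 rad/s.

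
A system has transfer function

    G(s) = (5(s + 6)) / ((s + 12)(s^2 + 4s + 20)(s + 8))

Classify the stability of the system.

The poles can be read from the denominator factors: s = -12, -2 ± 4j, -8.
Since all poles lie strictly in the left half-plane, the system is stable.

stable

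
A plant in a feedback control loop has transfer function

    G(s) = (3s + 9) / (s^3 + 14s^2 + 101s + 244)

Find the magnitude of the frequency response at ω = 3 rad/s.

Substitute s = j3: numerator = 9 + j9, denominator = 118 + j276.
|G(j3)| = |9 + j9| / |118 + j276| = 12.728 / 300.17 ≈ 0.04240.

|G(j3)| ≈ 0.04240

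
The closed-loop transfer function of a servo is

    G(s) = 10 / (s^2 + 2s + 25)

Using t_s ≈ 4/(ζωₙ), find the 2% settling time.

t_s ≈ 4 s

Comparing s^2 + 2s + 25 to s^2 + 2ζωₙs + ωₙ²: ωₙ = 5 rad/s and ζ = 2/(2·5) = 0.2.
ζωₙ = 2/2 = 1, so t_s ≈ 4/(ζωₙ) = 4/1 = 4 s.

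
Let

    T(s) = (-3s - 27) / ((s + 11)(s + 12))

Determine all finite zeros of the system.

s = -9

Set the numerator to zero: -3s - 27 = 0, i.e. -3·(s + 9) = 0.
So s = -9.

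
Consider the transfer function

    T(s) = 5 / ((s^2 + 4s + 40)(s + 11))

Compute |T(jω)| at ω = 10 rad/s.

Substitute s = j10: numerator = 5, denominator = -1060 - j160.
|T(j10)| = |5| / |-1060 - j160| = 5 / 1072.0 ≈ 0.004664.

|T(j10)| ≈ 0.004664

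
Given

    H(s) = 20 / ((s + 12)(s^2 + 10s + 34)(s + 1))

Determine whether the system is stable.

The poles can be read from the denominator factors: s = -12, -5 ± 3j, -1.
Since all poles lie strictly in the left half-plane, the system is stable.

stable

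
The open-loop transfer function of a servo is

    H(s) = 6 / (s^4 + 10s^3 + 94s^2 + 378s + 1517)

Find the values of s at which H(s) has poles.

s = -4 + 5j, -4 - 5j, -1 + 6j, -1 - 6j

The poles are the roots of the denominator s^4 + 10s^3 + 94s^2 + 378s + 1517 = 0.
No real roots exist; factor into two real quadratics: (s^2 + 8s + 41)(s^2 + 2s + 37) = 0.
Each quadratic gives a conjugate pair via the quadratic formula.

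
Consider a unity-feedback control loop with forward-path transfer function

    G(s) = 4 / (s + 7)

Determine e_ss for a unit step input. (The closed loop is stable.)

G(s) has no poles at the origin.
This is a Type 0 system. Kp = lim_{s→0} G(s) = 4/7.
e_ss = 1/(1 + Kp) = 1/(1 + 4/7) = 7/11 ≈ 0.6364.

e_ss = 0.6364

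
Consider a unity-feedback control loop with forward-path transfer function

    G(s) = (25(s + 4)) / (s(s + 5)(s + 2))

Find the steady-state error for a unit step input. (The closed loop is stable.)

e_ss = 0

G(s) has one pole at the origin.
This is a Type 1 system; for a step input the steady-state error is zero.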